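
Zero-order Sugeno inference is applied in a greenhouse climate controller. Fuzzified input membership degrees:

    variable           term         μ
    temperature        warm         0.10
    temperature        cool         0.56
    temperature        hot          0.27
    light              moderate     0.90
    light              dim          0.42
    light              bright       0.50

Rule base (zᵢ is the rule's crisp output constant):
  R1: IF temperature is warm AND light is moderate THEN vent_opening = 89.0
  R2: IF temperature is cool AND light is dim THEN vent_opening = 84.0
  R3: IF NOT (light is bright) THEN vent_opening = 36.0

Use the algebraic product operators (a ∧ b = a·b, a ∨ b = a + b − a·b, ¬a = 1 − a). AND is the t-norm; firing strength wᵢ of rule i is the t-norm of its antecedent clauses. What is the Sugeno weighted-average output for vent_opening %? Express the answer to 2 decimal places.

R1 (z=89.0): warm=0.10, moderate=0.90; AND[a·b] → w = 0.0900
R2 (z=84.0): cool=0.56, dim=0.42; AND[a·b] → w = 0.2352
R3 (z=36.0): ¬bright=1−0.50=0.50 → w = 0.5000
Weighted average = (0.0900·89.0 + 0.2352·84.0 + 0.5000·36.0) / (0.0900 + 0.2352 + 0.5000)
  = 45.7668 / 0.8252 = 55.46

55.46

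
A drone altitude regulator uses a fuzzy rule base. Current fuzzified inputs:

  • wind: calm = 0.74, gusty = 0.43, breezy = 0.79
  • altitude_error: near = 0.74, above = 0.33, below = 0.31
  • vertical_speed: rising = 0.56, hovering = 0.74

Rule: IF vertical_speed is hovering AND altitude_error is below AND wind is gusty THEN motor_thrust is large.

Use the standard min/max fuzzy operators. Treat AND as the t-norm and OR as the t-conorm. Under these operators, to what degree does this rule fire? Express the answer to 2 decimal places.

firing strength: hovering=0.74, below=0.31, gusty=0.43; AND[min(a, b)] → w = 0.31

0.31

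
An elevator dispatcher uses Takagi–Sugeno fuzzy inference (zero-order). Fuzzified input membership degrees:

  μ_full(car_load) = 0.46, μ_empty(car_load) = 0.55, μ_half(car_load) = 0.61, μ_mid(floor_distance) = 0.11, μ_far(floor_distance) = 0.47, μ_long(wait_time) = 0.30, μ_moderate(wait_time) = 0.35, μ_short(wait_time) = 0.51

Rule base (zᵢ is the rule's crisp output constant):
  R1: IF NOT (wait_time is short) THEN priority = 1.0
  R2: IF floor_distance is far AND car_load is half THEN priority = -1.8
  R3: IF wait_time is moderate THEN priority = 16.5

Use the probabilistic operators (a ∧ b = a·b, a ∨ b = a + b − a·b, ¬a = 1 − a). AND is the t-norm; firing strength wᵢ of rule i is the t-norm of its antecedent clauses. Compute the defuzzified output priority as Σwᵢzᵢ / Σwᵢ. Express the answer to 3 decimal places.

5.102

R1 (z=1.0): ¬short=1−0.51=0.49 → w = 0.4900
R2 (z=-1.8): far=0.47, half=0.61; AND[a·b] → w = 0.2867
R3 (z=16.5): moderate=0.35 → w = 0.3500
Weighted average = (0.4900·1.0 + 0.2867·-1.8 + 0.3500·16.5) / (0.4900 + 0.2867 + 0.3500)
  = 5.7489 / 1.1267 = 5.102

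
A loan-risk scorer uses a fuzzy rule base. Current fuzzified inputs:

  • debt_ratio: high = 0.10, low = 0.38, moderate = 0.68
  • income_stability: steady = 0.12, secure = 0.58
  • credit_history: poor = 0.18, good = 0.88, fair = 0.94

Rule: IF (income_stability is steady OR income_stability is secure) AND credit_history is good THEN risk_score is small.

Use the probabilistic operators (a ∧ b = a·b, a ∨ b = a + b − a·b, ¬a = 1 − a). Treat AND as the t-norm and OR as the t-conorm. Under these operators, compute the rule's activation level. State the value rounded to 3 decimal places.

firing strength: (steady=0.12 OR secure=0.58) = 0.6304; AND[a·b] with good=0.88 → w = 0.5548

0.555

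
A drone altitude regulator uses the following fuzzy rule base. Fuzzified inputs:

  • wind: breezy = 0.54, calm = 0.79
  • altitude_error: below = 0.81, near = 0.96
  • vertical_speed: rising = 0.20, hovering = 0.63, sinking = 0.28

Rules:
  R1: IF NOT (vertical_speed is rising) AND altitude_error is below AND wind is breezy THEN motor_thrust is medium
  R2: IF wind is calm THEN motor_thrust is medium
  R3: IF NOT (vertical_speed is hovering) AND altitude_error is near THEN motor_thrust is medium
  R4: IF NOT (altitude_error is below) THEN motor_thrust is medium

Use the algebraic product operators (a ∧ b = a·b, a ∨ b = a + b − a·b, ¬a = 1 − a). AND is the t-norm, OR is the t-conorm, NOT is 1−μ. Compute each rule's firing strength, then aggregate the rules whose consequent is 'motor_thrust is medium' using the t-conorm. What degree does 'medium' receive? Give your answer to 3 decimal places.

R1: ¬rising=1−0.20=0.80, below=0.81, breezy=0.54; AND[a·b] → w = 0.3499
R2: calm=0.79 → w = 0.7900
R3: ¬hovering=1−0.63=0.37, near=0.96; AND[a·b] → w = 0.3552
R4: ¬below=1−0.81=0.19 → w = 0.1900
Rules with consequent 'medium': {R1, R2, R3, R4} → strengths 0.3499, 0.7900, 0.3552, 0.1900
Aggregate via t-conorm [a + b − a·b]: 0.9287

0.929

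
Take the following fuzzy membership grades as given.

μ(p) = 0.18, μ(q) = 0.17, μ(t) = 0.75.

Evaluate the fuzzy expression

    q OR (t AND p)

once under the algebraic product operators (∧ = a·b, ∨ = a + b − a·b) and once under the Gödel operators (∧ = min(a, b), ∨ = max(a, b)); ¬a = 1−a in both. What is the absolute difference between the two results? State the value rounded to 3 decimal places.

0.102

Under algebraic product:
  t AND p = a·b on (0.7500, 0.1800) = 0.1350
  q OR (t AND p) = a + b − a·b on (0.1700, 0.1350) = 0.2821
  → value = 0.2821
Under Gödel:
  t AND p = min(a, b) on (0.75, 0.18) = 0.18
  q OR (t AND p) = max(a, b) on (0.17, 0.18) = 0.18
  → value = 0.1800
|0.2821 − 0.1800| = 0.102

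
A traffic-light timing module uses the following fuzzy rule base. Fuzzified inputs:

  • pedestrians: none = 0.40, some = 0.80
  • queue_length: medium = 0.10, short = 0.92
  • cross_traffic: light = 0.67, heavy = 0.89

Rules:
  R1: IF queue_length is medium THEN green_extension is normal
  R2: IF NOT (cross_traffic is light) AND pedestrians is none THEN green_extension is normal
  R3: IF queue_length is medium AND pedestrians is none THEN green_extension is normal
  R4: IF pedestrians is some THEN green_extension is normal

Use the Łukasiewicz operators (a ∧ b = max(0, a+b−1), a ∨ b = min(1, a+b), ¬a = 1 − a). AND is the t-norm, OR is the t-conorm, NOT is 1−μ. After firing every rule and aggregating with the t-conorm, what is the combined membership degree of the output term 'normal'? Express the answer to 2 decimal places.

0.90

R1: medium=0.10 → w = 0.10
R2: ¬light=1−0.67=0.33, none=0.40; AND[max(0, a+b−1)] → w = 0.00
R3: medium=0.10, none=0.40; AND[max(0, a+b−1)] → w = 0.00
R4: some=0.80 → w = 0.80
Rules with consequent 'normal': {R1, R2, R3, R4} → strengths 0.10, 0.00, 0.00, 0.80
Aggregate via t-conorm [min(1, a+b)]: 0.90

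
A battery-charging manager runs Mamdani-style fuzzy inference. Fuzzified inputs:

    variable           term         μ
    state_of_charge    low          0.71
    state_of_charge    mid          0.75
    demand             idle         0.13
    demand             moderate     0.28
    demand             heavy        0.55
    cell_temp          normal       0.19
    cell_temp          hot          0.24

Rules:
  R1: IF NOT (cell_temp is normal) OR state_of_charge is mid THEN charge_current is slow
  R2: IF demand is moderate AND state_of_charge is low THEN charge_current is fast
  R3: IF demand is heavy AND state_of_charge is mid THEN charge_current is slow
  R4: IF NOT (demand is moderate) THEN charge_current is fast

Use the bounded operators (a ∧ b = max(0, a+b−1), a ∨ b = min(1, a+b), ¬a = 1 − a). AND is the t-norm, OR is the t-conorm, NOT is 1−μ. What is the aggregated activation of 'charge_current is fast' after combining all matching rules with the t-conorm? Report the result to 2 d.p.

R1: ¬normal=1−0.19=0.81, mid=0.75; OR[min(1, a+b)] → w = 1.00
R2: moderate=0.28, low=0.71; AND[max(0, a+b−1)] → w = 0.00
R3: heavy=0.55, mid=0.75; AND[max(0, a+b−1)] → w = 0.30
R4: ¬moderate=1−0.28=0.72 → w = 0.72
Rules with consequent 'fast': {R2, R4} → strengths 0.00, 0.72
Aggregate via t-conorm [min(1, a+b)]: 0.72

0.72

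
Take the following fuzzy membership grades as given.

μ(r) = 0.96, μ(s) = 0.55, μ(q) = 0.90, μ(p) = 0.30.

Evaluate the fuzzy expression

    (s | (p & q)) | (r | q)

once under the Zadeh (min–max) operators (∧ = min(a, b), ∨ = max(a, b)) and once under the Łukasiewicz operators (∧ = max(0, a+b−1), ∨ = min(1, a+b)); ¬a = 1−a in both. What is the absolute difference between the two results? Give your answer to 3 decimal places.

0.040

Under Zadeh (min–max):
  p & q = min(a, b) on (0.30, 0.90) = 0.30
  s | (p & q) = max(a, b) on (0.55, 0.30) = 0.55
  r | q = max(a, b) on (0.96, 0.90) = 0.96
  (s | (p & q)) | (r | q) = max(a, b) on (0.55, 0.96) = 0.96
  → value = 0.9600
Under Łukasiewicz:
  p & q = max(0, a+b−1) on (0.30, 0.90) = 0.20
  s | (p & q) = min(1, a+b) on (0.55, 0.20) = 0.75
  r | q = min(1, a+b) on (0.96, 0.90) = 1.00
  (s | (p & q)) | (r | q) = min(1, a+b) on (0.75, 1.00) = 1.00
  → value = 1.0000
|0.9600 − 1.0000| = 0.040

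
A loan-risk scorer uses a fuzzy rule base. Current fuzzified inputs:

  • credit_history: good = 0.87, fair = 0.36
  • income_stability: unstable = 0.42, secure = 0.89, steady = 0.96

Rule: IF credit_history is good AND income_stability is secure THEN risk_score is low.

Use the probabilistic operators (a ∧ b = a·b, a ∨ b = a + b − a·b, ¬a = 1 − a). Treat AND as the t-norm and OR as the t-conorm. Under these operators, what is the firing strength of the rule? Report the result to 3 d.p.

0.774

firing strength: good=0.87, secure=0.89; AND[a·b] → w = 0.7743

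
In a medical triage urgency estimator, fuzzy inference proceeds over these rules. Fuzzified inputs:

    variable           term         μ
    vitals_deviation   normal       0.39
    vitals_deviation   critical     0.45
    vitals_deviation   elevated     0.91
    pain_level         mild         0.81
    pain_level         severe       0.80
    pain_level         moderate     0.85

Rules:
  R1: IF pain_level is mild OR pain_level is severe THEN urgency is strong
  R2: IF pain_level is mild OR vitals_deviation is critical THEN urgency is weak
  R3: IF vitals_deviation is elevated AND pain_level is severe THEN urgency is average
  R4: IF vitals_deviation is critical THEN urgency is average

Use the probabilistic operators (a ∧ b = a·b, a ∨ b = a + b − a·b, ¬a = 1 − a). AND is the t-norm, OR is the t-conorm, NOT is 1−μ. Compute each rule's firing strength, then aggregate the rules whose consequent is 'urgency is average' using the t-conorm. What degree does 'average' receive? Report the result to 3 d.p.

0.850

R1: mild=0.81, severe=0.80; OR[a + b − a·b] → w = 0.9620
R2: mild=0.81, critical=0.45; OR[a + b − a·b] → w = 0.8955
R3: elevated=0.91, severe=0.80; AND[a·b] → w = 0.7280
R4: critical=0.45 → w = 0.4500
Rules with consequent 'average': {R3, R4} → strengths 0.7280, 0.4500
Aggregate via t-conorm [a + b − a·b]: 0.8504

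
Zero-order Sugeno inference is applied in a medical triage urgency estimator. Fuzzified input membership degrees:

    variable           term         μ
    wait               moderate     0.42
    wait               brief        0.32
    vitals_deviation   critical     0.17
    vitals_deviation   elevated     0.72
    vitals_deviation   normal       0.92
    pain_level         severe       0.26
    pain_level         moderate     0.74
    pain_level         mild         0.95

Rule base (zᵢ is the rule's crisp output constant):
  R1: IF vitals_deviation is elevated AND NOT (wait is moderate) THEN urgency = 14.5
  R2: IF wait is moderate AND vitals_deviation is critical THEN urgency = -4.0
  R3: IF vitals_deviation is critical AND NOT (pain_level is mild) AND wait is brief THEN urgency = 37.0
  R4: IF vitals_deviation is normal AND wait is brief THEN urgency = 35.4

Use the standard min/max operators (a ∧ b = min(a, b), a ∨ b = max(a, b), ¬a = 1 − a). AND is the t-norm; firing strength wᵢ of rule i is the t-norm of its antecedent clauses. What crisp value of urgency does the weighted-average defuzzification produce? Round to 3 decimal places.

R1 (z=14.5): elevated=0.72, ¬moderate=1−0.42=0.58; AND[min(a, b)] → w = 0.58
R2 (z=-4.0): moderate=0.42, critical=0.17; AND[min(a, b)] → w = 0.17
R3 (z=37.0): critical=0.17, ¬mild=1−0.95=0.05, brief=0.32; AND[min(a, b)] → w = 0.05
R4 (z=35.4): normal=0.92, brief=0.32; AND[min(a, b)] → w = 0.32
Weighted average = (0.58·14.5 + 0.17·-4.0 + 0.05·37.0 + 0.32·35.4) / (0.58 + 0.17 + 0.05 + 0.32)
  = 20.9080 / 1.1200 = 18.668

18.668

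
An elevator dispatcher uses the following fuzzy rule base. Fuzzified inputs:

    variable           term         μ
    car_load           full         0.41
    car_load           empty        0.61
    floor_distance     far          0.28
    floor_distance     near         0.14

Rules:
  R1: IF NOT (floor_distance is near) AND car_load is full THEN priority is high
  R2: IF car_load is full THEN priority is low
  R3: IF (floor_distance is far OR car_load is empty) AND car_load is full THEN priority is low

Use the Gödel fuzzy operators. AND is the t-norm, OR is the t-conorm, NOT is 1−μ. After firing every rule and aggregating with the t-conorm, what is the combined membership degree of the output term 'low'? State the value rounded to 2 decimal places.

R1: ¬near=1−0.14=0.86, full=0.41; AND[min(a, b)] → w = 0.41
R2: full=0.41 → w = 0.41
R3: (far=0.28 OR empty=0.61) = 0.61; AND[min(a, b)] with full=0.41 → w = 0.41
Rules with consequent 'low': {R2, R3} → strengths 0.41, 0.41
Aggregate via t-conorm [max(a, b)]: 0.41

0.41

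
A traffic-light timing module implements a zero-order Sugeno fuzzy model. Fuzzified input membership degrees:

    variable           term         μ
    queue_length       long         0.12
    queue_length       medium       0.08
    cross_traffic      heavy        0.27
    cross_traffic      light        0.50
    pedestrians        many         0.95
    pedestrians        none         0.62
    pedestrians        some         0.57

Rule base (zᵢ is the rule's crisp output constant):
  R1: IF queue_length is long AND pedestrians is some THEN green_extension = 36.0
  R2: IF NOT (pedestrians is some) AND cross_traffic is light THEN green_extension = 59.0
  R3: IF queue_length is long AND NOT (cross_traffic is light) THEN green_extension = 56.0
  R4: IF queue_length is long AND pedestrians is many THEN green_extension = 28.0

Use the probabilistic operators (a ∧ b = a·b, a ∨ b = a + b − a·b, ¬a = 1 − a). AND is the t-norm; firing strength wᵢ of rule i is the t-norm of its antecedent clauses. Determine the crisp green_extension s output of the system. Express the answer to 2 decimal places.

R1 (z=36.0): long=0.12, some=0.57; AND[a·b] → w = 0.0684
R2 (z=59.0): ¬some=1−0.57=0.43, light=0.50; AND[a·b] → w = 0.2150
R3 (z=56.0): long=0.12, ¬light=1−0.50=0.50; AND[a·b] → w = 0.0600
R4 (z=28.0): long=0.12, many=0.95; AND[a·b] → w = 0.1140
Weighted average = (0.0684·36.0 + 0.2150·59.0 + 0.0600·56.0 + 0.1140·28.0) / (0.0684 + 0.2150 + 0.0600 + 0.1140)
  = 21.6994 / 0.4574 = 47.44

47.44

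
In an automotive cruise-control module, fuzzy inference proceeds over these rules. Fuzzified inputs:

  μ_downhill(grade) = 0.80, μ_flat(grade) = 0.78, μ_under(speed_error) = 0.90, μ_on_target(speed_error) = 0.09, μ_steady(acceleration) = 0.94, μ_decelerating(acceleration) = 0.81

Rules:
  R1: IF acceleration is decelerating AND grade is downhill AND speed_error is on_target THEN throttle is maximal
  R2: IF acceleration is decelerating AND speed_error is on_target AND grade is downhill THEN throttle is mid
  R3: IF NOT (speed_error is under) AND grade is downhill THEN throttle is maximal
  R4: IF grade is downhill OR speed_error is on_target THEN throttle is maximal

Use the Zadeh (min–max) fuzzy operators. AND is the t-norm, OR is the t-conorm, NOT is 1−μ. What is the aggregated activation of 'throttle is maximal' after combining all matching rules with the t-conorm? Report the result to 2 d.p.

0.80

R1: decelerating=0.81, downhill=0.80, on_target=0.09; AND[min(a, b)] → w = 0.09
R2: decelerating=0.81, on_target=0.09, downhill=0.80; AND[min(a, b)] → w = 0.09
R3: ¬under=1−0.90=0.10, downhill=0.80; AND[min(a, b)] → w = 0.10
R4: downhill=0.80, on_target=0.09; OR[max(a, b)] → w = 0.80
Rules with consequent 'maximal': {R1, R3, R4} → strengths 0.09, 0.10, 0.80
Aggregate via t-conorm [max(a, b)]: 0.80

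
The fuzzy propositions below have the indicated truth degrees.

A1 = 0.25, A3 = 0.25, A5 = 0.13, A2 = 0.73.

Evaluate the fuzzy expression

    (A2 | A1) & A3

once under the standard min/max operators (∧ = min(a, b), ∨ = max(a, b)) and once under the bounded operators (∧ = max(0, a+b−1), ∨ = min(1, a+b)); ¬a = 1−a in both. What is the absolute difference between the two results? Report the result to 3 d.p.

Under standard min/max:
  A2 | A1 = max(a, b) on (0.73, 0.25) = 0.73
  (A2 | A1) & A3 = min(a, b) on (0.73, 0.25) = 0.25
  → value = 0.2500
Under bounded:
  A2 | A1 = min(1, a+b) on (0.73, 0.25) = 0.98
  (A2 | A1) & A3 = max(0, a+b−1) on (0.98, 0.25) = 0.23
  → value = 0.2300
|0.2500 − 0.2300| = 0.020

0.020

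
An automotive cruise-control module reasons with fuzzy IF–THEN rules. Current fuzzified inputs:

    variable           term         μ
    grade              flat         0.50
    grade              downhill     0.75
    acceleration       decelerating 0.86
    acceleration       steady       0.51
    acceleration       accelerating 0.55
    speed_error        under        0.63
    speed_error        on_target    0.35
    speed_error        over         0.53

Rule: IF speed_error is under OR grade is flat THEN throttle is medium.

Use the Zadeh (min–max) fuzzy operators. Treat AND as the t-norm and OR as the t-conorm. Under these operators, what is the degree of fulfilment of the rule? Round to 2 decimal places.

firing strength: under=0.63, flat=0.50; OR[max(a, b)] → w = 0.63

0.63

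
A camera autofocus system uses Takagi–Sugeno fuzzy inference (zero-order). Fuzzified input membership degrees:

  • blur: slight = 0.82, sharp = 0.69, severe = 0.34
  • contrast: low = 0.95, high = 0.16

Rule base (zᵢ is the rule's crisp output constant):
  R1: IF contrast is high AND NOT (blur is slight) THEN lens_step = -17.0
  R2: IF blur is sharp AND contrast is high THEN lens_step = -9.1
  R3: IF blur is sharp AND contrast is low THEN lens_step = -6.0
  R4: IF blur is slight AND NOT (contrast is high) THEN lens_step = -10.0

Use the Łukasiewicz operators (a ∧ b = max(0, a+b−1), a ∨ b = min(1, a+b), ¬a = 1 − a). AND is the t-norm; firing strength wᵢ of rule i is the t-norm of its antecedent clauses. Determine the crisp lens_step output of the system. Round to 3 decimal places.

-8.031

R1 (z=-17.0): high=0.16, ¬slight=1−0.82=0.18; AND[max(0, a+b−1)] → w = 0.00
R2 (z=-9.1): sharp=0.69, high=0.16; AND[max(0, a+b−1)] → w = 0.00
R3 (z=-6.0): sharp=0.69, low=0.95; AND[max(0, a+b−1)] → w = 0.64
R4 (z=-10.0): slight=0.82, ¬high=1−0.16=0.84; AND[max(0, a+b−1)] → w = 0.66
Weighted average = (0.00·-17.0 + 0.00·-9.1 + 0.64·-6.0 + 0.66·-10.0) / (0.00 + 0.00 + 0.64 + 0.66)
  = -10.4400 / 1.3000 = -8.031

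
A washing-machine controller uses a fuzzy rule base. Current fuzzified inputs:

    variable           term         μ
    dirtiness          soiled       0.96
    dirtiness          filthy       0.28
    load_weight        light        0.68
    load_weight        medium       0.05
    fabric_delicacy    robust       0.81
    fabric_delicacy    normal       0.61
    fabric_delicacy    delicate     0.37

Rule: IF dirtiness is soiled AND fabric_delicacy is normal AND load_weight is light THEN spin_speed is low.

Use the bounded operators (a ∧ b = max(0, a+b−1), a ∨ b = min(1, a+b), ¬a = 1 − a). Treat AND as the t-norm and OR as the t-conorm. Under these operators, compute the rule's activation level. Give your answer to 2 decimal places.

firing strength: soiled=0.96, normal=0.61, light=0.68; AND[max(0, a+b−1)] → w = 0.25

0.25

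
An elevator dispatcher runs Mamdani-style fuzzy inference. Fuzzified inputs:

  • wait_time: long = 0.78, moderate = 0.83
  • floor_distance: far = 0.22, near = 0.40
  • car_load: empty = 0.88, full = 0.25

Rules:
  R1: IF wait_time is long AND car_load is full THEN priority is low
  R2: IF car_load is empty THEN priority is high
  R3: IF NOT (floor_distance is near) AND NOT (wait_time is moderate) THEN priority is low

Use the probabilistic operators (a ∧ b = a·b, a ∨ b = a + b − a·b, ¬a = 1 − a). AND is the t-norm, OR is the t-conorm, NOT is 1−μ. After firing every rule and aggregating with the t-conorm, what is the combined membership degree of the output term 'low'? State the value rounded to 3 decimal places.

R1: long=0.78, full=0.25; AND[a·b] → w = 0.1950
R2: empty=0.88 → w = 0.8800
R3: ¬near=1−0.40=0.60, ¬moderate=1−0.83=0.17; AND[a·b] → w = 0.1020
Rules with consequent 'low': {R1, R3} → strengths 0.1950, 0.1020
Aggregate via t-conorm [a + b − a·b]: 0.2771

0.277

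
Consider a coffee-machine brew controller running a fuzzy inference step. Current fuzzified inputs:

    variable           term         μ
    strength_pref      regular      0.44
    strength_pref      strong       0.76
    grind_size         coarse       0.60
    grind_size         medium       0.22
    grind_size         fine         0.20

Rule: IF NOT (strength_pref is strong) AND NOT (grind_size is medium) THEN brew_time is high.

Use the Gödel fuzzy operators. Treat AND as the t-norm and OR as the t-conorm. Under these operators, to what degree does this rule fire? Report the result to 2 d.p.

0.24

firing strength: ¬strong=1−0.76=0.24, ¬medium=1−0.22=0.78; AND[min(a, b)] → w = 0.24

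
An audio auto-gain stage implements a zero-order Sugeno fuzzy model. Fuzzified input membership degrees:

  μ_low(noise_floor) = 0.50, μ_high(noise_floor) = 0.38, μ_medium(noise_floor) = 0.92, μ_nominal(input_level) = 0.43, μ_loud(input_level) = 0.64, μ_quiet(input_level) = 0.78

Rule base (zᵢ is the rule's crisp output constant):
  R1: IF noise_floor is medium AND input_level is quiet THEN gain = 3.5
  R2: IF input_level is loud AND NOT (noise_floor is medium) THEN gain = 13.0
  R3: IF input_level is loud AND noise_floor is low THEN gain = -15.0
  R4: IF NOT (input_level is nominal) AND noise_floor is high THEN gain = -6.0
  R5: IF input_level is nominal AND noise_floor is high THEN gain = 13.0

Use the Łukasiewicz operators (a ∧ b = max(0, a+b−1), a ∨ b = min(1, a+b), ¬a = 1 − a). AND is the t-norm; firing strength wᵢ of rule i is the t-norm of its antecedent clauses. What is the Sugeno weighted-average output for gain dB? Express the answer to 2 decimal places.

R1 (z=3.5): medium=0.92, quiet=0.78; AND[max(0, a+b−1)] → w = 0.70
R2 (z=13.0): loud=0.64, ¬medium=1−0.92=0.08; AND[max(0, a+b−1)] → w = 0.00
R3 (z=-15.0): loud=0.64, low=0.50; AND[max(0, a+b−1)] → w = 0.14
R4 (z=-6.0): ¬nominal=1−0.43=0.57, high=0.38; AND[max(0, a+b−1)] → w = 0.00
R5 (z=13.0): nominal=0.43, high=0.38; AND[max(0, a+b−1)] → w = 0.00
Weighted average = (0.70·3.5 + 0.00·13.0 + 0.14·-15.0 + 0.00·-6.0 + 0.00·13.0) / (0.70 + 0.00 + 0.14 + 0.00 + 0.00)
  = 0.3500 / 0.8400 = 0.42

0.42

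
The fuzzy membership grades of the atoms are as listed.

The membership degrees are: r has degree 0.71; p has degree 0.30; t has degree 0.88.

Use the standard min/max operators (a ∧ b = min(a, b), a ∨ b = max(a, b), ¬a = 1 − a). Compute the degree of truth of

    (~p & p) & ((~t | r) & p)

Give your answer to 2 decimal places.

~p = 1 − 0.30 = 0.70
~p & p = min(a, b) on (0.70, 0.30) = 0.30
~t = 1 − 0.88 = 0.12
~t | r = max(a, b) on (0.12, 0.71) = 0.71
(~t | r) & p = min(a, b) on (0.71, 0.30) = 0.30
(~p & p) & ((~t | r) & p) = min(a, b) on (0.30, 0.30) = 0.30

0.30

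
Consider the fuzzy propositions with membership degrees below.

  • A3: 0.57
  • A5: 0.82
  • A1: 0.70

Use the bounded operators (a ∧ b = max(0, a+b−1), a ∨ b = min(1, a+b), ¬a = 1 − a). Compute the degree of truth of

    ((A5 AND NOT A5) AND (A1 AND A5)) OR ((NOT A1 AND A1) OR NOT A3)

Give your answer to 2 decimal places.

NOT A5 = 1 − 0.82 = 0.18
A5 AND NOT A5 = max(0, a+b−1) on (0.82, 0.18) = 0.00
A1 AND A5 = max(0, a+b−1) on (0.70, 0.82) = 0.52
(A5 AND NOT A5) AND (A1 AND A5) = max(0, a+b−1) on (0.00, 0.52) = 0.00
NOT A1 = 1 − 0.70 = 0.30
NOT A1 AND A1 = max(0, a+b−1) on (0.30, 0.70) = 0.00
NOT A3 = 1 − 0.57 = 0.43
(NOT A1 AND A1) OR NOT A3 = min(1, a+b) on (0.00, 0.43) = 0.43
((A5 AND NOT A5) AND (A1 AND A5)) OR ((NOT A1 AND A1) OR NOT A3) = min(1, a+b) on (0.00, 0.43) = 0.43

0.43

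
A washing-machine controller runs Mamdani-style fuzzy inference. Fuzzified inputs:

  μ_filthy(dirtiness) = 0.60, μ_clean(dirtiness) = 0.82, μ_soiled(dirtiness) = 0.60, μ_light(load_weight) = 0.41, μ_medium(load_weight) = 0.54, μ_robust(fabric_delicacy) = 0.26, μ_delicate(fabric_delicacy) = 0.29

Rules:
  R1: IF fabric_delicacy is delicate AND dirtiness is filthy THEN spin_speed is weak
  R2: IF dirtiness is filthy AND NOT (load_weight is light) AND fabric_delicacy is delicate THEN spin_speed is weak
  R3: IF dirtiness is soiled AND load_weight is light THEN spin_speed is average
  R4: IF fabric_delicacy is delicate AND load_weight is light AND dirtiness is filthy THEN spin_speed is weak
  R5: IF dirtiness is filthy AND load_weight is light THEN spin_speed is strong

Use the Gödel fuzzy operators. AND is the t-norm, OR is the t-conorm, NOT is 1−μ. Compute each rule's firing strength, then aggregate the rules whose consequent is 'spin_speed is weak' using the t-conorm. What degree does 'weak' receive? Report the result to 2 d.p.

R1: delicate=0.29, filthy=0.60; AND[min(a, b)] → w = 0.29
R2: filthy=0.60, ¬light=1−0.41=0.59, delicate=0.29; AND[min(a, b)] → w = 0.29
R3: soiled=0.60, light=0.41; AND[min(a, b)] → w = 0.41
R4: delicate=0.29, light=0.41, filthy=0.60; AND[min(a, b)] → w = 0.29
R5: filthy=0.60, light=0.41; AND[min(a, b)] → w = 0.41
Rules with consequent 'weak': {R1, R2, R4} → strengths 0.29, 0.29, 0.29
Aggregate via t-conorm [max(a, b)]: 0.29

0.29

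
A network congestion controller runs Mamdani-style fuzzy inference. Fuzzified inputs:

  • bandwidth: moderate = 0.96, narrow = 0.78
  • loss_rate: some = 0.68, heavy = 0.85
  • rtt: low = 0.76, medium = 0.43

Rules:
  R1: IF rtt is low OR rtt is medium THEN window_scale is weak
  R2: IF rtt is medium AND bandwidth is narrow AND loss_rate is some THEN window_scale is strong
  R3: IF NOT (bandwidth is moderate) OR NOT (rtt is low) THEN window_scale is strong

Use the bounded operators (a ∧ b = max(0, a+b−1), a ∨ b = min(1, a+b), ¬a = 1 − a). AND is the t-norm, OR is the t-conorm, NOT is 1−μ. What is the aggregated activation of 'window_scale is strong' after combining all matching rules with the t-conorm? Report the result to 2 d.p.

0.28

R1: low=0.76, medium=0.43; OR[min(1, a+b)] → w = 1.00
R2: medium=0.43, narrow=0.78, some=0.68; AND[max(0, a+b−1)] → w = 0.00
R3: ¬moderate=1−0.96=0.04, ¬low=1−0.76=0.24; OR[min(1, a+b)] → w = 0.28
Rules with consequent 'strong': {R2, R3} → strengths 0.00, 0.28
Aggregate via t-conorm [min(1, a+b)]: 0.28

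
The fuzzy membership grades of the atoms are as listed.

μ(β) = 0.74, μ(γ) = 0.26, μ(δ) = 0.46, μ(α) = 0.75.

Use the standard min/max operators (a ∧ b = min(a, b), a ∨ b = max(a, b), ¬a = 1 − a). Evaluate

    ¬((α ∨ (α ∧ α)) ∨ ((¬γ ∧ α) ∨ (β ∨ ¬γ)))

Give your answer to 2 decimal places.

α ∧ α = min(a, b) on (0.75, 0.75) = 0.75
α ∨ (α ∧ α) = max(a, b) on (0.75, 0.75) = 0.75
¬γ = 1 − 0.26 = 0.74
¬γ ∧ α = min(a, b) on (0.74, 0.75) = 0.74
¬γ = 1 − 0.26 = 0.74
β ∨ ¬γ = max(a, b) on (0.74, 0.74) = 0.74
(¬γ ∧ α) ∨ (β ∨ ¬γ) = max(a, b) on (0.74, 0.74) = 0.74
(α ∨ (α ∧ α)) ∨ ((¬γ ∧ α) ∨ (β ∨ ¬γ)) = max(a, b) on (0.75, 0.74) = 0.75
¬((α ∨ (α ∧ α)) ∨ ((¬γ ∧ α) ∨ (β ∨ ¬γ))) = 1 − 0.75 = 0.25

0.25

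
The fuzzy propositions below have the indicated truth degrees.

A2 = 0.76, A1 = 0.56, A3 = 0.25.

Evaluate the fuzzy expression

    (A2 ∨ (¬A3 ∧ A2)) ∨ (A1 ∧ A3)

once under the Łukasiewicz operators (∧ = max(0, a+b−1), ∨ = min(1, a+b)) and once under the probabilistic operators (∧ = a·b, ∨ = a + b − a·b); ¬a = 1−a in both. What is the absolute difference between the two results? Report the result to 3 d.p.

Under Łukasiewicz:
  ¬A3 = 1 − 0.25 = 0.75
  ¬A3 ∧ A2 = max(0, a+b−1) on (0.75, 0.76) = 0.51
  A2 ∨ (¬A3 ∧ A2) = min(1, a+b) on (0.76, 0.51) = 1.00
  A1 ∧ A3 = max(0, a+b−1) on (0.56, 0.25) = 0.00
  (A2 ∨ (¬A3 ∧ A2)) ∨ (A1 ∧ A3) = min(1, a+b) on (1.00, 0.00) = 1.00
  → value = 1.0000
Under probabilistic:
  ¬A3 = 1 − 0.2500 = 0.7500
  ¬A3 ∧ A2 = a·b on (0.7500, 0.7600) = 0.5700
  A2 ∨ (¬A3 ∧ A2) = a + b − a·b on (0.7600, 0.5700) = 0.8968
  A1 ∧ A3 = a·b on (0.5600, 0.2500) = 0.1400
  (A2 ∨ (¬A3 ∧ A2)) ∨ (A1 ∧ A3) = a + b − a·b on (0.8968, 0.1400) = 0.9112
  → value = 0.9112
|1.0000 − 0.9112| = 0.089

0.089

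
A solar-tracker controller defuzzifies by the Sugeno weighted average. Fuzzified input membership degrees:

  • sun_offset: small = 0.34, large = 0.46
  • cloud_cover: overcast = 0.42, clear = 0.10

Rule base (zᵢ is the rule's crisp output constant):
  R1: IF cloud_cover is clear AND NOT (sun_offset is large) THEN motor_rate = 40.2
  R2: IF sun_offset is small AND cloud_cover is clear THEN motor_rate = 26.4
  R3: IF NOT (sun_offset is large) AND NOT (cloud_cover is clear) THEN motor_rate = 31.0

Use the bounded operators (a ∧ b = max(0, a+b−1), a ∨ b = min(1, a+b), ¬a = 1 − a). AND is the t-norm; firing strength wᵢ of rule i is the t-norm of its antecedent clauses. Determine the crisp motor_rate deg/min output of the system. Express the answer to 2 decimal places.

31.00

R1 (z=40.2): clear=0.10, ¬large=1−0.46=0.54; AND[max(0, a+b−1)] → w = 0.00
R2 (z=26.4): small=0.34, clear=0.10; AND[max(0, a+b−1)] → w = 0.00
R3 (z=31.0): ¬large=1−0.46=0.54, ¬clear=1−0.10=0.90; AND[max(0, a+b−1)] → w = 0.44
Weighted average = (0.00·40.2 + 0.00·26.4 + 0.44·31.0) / (0.00 + 0.00 + 0.44)
  = 13.6400 / 0.4400 = 31.00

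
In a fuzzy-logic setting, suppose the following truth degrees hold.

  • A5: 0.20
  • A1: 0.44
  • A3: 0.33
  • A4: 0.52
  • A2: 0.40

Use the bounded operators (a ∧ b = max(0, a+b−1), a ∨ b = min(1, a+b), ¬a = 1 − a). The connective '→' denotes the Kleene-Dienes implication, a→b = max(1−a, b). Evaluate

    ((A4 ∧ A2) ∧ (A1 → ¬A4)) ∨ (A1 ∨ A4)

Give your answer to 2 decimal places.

0.96

A4 ∧ A2 = max(0, a+b−1) on (0.52, 0.40) = 0.00
¬A4 = 1 − 0.52 = 0.48
A1 → ¬A4  [Kleene-Dienes: max(1−a, b)] with a=0.44, b=0.48 → 0.56
(A4 ∧ A2) ∧ (A1 → ¬A4) = max(0, a+b−1) on (0.00, 0.56) = 0.00
A1 ∨ A4 = min(1, a+b) on (0.44, 0.52) = 0.96
((A4 ∧ A2) ∧ (A1 → ¬A4)) ∨ (A1 ∨ A4) = min(1, a+b) on (0.00, 0.96) = 0.96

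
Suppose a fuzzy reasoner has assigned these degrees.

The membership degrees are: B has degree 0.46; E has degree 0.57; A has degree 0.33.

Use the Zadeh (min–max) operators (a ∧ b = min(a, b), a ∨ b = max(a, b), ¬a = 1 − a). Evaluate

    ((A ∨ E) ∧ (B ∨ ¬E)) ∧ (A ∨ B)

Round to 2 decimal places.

A ∨ E = max(a, b) on (0.33, 0.57) = 0.57
¬E = 1 − 0.57 = 0.43
B ∨ ¬E = max(a, b) on (0.46, 0.43) = 0.46
(A ∨ E) ∧ (B ∨ ¬E) = min(a, b) on (0.57, 0.46) = 0.46
A ∨ B = max(a, b) on (0.33, 0.46) = 0.46
((A ∨ E) ∧ (B ∨ ¬E)) ∧ (A ∨ B) = min(a, b) on (0.46, 0.46) = 0.46

0.46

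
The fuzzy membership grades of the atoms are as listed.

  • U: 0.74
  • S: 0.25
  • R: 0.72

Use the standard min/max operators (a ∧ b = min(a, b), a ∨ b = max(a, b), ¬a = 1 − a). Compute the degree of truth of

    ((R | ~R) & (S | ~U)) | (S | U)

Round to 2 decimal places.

~R = 1 − 0.72 = 0.28
R | ~R = max(a, b) on (0.72, 0.28) = 0.72
~U = 1 − 0.74 = 0.26
S | ~U = max(a, b) on (0.25, 0.26) = 0.26
(R | ~R) & (S | ~U) = min(a, b) on (0.72, 0.26) = 0.26
S | U = max(a, b) on (0.25, 0.74) = 0.74
((R | ~R) & (S | ~U)) | (S | U) = max(a, b) on (0.26, 0.74) = 0.74

0.74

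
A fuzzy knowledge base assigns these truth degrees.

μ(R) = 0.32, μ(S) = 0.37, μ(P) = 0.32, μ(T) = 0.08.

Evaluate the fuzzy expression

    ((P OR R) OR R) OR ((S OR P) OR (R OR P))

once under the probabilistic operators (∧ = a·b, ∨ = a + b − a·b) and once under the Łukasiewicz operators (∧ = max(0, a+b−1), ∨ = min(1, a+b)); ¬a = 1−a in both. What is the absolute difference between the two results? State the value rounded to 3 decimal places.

Under probabilistic:
  P OR R = a + b − a·b on (0.3200, 0.3200) = 0.5376
  (P OR R) OR R = a + b − a·b on (0.5376, 0.3200) = 0.6856
  S OR P = a + b − a·b on (0.3700, 0.3200) = 0.5716
  R OR P = a + b − a·b on (0.3200, 0.3200) = 0.5376
  (S OR P) OR (R OR P) = a + b − a·b on (0.5716, 0.5376) = 0.8019
  ((P OR R) OR R) OR ((S OR P) OR (R OR P)) = a + b − a·b on (0.6856, 0.8019) = 0.9377
  → value = 0.9377
Under Łukasiewicz:
  P OR R = min(1, a+b) on (0.32, 0.32) = 0.64
  (P OR R) OR R = min(1, a+b) on (0.64, 0.32) = 0.96
  S OR P = min(1, a+b) on (0.37, 0.32) = 0.69
  R OR P = min(1, a+b) on (0.32, 0.32) = 0.64
  (S OR P) OR (R OR P) = min(1, a+b) on (0.69, 0.64) = 1.00
  ((P OR R) OR R) OR ((S OR P) OR (R OR P)) = min(1, a+b) on (0.96, 1.00) = 1.00
  → value = 1.0000
|0.9377 − 1.0000| = 0.062

0.062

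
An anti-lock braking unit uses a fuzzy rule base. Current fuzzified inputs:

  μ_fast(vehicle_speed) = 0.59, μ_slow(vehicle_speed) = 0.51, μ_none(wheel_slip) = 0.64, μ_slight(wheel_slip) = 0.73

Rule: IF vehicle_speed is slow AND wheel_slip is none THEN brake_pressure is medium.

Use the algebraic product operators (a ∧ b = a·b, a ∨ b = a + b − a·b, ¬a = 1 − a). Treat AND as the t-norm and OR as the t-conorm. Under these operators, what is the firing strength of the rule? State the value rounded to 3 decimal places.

firing strength: slow=0.51, none=0.64; AND[a·b] → w = 0.3264

0.326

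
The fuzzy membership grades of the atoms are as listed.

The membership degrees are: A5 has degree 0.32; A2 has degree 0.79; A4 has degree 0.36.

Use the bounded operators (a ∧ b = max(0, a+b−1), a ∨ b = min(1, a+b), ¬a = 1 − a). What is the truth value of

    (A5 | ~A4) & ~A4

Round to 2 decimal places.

~A4 = 1 − 0.36 = 0.64
A5 | ~A4 = min(1, a+b) on (0.32, 0.64) = 0.96
~A4 = 1 − 0.36 = 0.64
(A5 | ~A4) & ~A4 = max(0, a+b−1) on (0.96, 0.64) = 0.60

0.60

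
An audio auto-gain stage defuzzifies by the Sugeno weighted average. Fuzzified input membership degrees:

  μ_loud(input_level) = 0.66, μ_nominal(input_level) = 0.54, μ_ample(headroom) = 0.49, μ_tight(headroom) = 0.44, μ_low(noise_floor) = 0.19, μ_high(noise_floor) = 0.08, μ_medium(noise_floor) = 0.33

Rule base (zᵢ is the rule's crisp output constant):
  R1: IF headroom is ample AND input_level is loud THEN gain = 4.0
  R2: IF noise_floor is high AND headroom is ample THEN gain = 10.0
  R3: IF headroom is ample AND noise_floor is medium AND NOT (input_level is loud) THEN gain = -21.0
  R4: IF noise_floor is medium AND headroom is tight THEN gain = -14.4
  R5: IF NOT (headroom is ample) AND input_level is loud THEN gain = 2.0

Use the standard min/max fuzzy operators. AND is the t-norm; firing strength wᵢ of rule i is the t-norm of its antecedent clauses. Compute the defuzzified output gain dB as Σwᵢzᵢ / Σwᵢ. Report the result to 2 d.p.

-4.54

R1 (z=4.0): ample=0.49, loud=0.66; AND[min(a, b)] → w = 0.49
R2 (z=10.0): high=0.08, ample=0.49; AND[min(a, b)] → w = 0.08
R3 (z=-21.0): ample=0.49, medium=0.33, ¬loud=1−0.66=0.34; AND[min(a, b)] → w = 0.33
R4 (z=-14.4): medium=0.33, tight=0.44; AND[min(a, b)] → w = 0.33
R5 (z=2.0): ¬ample=1−0.49=0.51, loud=0.66; AND[min(a, b)] → w = 0.51
Weighted average = (0.49·4.0 + 0.08·10.0 + 0.33·-21.0 + 0.33·-14.4 + 0.51·2.0) / (0.49 + 0.08 + 0.33 + 0.33 + 0.51)
  = -7.9020 / 1.7400 = -4.54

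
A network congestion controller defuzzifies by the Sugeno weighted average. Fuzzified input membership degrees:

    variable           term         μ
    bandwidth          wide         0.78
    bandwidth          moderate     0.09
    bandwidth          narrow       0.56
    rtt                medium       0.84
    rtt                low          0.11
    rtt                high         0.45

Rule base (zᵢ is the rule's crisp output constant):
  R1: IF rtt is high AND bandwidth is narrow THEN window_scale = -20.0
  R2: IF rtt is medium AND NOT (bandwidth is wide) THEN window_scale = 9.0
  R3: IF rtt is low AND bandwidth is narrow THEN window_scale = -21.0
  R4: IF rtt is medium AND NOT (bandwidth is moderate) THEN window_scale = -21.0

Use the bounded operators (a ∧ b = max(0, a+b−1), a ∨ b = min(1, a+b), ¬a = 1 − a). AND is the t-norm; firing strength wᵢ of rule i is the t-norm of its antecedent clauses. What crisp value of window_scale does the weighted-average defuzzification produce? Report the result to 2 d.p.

-18.79

R1 (z=-20.0): high=0.45, narrow=0.56; AND[max(0, a+b−1)] → w = 0.01
R2 (z=9.0): medium=0.84, ¬wide=1−0.78=0.22; AND[max(0, a+b−1)] → w = 0.06
R3 (z=-21.0): low=0.11, narrow=0.56; AND[max(0, a+b−1)] → w = 0.00
R4 (z=-21.0): medium=0.84, ¬moderate=1−0.09=0.91; AND[max(0, a+b−1)] → w = 0.75
Weighted average = (0.01·-20.0 + 0.06·9.0 + 0.00·-21.0 + 0.75·-21.0) / (0.01 + 0.06 + 0.00 + 0.75)
  = -15.4100 / 0.8200 = -18.79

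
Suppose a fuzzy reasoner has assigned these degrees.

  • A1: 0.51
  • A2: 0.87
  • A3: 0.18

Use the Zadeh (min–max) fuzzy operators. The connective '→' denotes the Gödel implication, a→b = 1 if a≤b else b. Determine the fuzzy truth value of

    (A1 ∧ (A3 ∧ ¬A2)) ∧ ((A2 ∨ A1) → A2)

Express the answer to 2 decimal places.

0.13

¬A2 = 1 − 0.87 = 0.13
A3 ∧ ¬A2 = min(a, b) on (0.18, 0.13) = 0.13
A1 ∧ (A3 ∧ ¬A2) = min(a, b) on (0.51, 0.13) = 0.13
A2 ∨ A1 = max(a, b) on (0.87, 0.51) = 0.87
(A2 ∨ A1) → A2  [Gödel: 1 if a≤b else b] with a=0.87, b=0.87 → 1.00
(A1 ∧ (A3 ∧ ¬A2)) ∧ ((A2 ∨ A1) → A2) = min(a, b) on (0.13, 1.00) = 0.13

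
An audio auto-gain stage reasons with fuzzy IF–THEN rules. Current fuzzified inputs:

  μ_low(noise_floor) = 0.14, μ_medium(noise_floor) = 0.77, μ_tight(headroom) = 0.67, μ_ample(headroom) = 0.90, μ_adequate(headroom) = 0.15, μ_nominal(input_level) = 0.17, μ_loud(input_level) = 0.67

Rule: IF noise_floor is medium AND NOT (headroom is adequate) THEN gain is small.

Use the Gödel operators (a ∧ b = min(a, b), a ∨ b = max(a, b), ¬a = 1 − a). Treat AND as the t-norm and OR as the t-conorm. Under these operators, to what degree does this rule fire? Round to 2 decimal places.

firing strength: medium=0.77, ¬adequate=1−0.15=0.85; AND[min(a, b)] → w = 0.77

0.77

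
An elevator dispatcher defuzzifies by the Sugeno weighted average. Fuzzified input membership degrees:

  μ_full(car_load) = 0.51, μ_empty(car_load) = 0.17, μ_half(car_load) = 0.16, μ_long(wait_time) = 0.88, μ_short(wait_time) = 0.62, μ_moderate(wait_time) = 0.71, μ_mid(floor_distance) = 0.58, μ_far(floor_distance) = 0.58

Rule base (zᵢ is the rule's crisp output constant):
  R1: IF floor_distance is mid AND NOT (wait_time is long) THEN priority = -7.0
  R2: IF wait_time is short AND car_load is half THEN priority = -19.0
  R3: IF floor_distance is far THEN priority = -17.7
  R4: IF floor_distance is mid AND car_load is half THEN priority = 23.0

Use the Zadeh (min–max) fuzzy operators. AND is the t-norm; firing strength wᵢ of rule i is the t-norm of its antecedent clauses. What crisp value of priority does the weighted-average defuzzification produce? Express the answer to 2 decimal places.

-10.26

R1 (z=-7.0): mid=0.58, ¬long=1−0.88=0.12; AND[min(a, b)] → w = 0.12
R2 (z=-19.0): short=0.62, half=0.16; AND[min(a, b)] → w = 0.16
R3 (z=-17.7): far=0.58 → w = 0.58
R4 (z=23.0): mid=0.58, half=0.16; AND[min(a, b)] → w = 0.16
Weighted average = (0.12·-7.0 + 0.16·-19.0 + 0.58·-17.7 + 0.16·23.0) / (0.12 + 0.16 + 0.58 + 0.16)
  = -10.4660 / 1.0200 = -10.26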